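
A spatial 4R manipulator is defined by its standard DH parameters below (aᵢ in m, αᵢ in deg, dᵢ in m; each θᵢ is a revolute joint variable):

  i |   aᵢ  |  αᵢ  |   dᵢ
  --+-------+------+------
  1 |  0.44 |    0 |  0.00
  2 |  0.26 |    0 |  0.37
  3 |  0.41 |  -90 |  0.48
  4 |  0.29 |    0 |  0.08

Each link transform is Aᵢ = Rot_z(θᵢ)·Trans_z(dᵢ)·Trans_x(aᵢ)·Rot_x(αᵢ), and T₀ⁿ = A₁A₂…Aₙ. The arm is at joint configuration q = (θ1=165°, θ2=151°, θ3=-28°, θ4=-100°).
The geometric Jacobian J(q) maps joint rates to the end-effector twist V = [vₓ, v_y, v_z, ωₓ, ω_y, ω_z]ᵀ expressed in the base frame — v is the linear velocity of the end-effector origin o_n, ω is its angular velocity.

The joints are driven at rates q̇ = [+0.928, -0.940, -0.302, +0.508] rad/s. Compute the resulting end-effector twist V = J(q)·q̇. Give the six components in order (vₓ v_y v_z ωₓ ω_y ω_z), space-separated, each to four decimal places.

o_n = [-0.0508, -0.3840, 1.1356]
J₁: ẑ×o_n = [0.3840, -0.0508, 0.0000], ω = ẑ
J2: z=[0.0000, 0.0000, 1.0000] o=[-0.4250, 0.1139, 0.0000] → [0.4979, 0.3742, -0.0000, 0.0000, 0.0000, 1.0000]
J3: z=[0.0000, 0.0000, 1.0000] o=[-0.2380, -0.0667, 0.3700] → [0.3173, 0.1872, -0.0000, 0.0000, 0.0000, 1.0000]
J4: z=[0.9511, 0.3090, 0.0000] o=[-0.1113, -0.4567, 0.8500] → [0.0883, -0.2716, 0.0504, 0.9511, 0.3090, 0.0000]
V = J·q̇ = [-0.1627, -0.5934, 0.0256, 0.4831, 0.1570, -0.3140]

-0.1627 -0.5934 0.0256 0.4831 0.1570 -0.3140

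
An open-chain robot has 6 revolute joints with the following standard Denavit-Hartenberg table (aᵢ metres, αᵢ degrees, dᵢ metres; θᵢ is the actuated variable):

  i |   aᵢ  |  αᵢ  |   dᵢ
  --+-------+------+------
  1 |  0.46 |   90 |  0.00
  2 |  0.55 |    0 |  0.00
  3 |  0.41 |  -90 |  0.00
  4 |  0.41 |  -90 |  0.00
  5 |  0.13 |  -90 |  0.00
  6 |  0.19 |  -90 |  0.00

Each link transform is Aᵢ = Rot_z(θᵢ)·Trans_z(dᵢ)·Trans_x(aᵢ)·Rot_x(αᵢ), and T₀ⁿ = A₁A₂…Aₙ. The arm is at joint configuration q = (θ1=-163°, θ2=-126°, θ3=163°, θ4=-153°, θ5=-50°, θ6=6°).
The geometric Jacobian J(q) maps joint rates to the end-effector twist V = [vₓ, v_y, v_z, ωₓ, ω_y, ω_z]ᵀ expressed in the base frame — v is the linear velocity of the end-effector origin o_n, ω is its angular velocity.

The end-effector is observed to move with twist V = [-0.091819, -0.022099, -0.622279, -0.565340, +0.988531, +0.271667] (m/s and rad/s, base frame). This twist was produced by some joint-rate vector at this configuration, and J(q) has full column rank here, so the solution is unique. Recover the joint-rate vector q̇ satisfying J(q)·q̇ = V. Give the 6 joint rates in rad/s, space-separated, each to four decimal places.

-0.4950 0.8280 0.6650 -0.1800 -0.0400 -0.9970

o_n = [0.0457, 0.2874, -0.3383]
J₁: ẑ×o_n = [-0.2874, 0.0457, 0.0000], ω = ẑ
J2: z=[-0.2924, 0.9563, 0.0000] o=[-0.4399, -0.1345, 0.0000] → [-0.3235, -0.0989, -0.5877, -0.2924, 0.9563, 0.0000]
J3: z=[-0.2924, 0.9563, 0.0000] o=[-0.1307, -0.0400, -0.4450] → [0.1020, 0.0312, -0.2644, -0.2924, 0.9563, 0.0000]
J4: z=[0.5755, 0.1760, 0.7986] o=[-0.4439, -0.1357, -0.1982] → [-0.3626, 0.4716, 0.1574, 0.5755, 0.1760, 0.7986]
J5: z=[-0.6072, 0.7461, 0.2732] o=[-0.2193, 0.1276, -0.4181] → [0.0158, 0.1208, -0.2948, -0.6072, 0.7461, 0.2732]
J6: z=[0.0497, 0.3789, -0.9241] o=[-0.1162, 0.1988, -0.3833] → [0.0990, -0.1519, -0.0569, 0.0497, 0.3789, -0.9241]
q̇ = J⁺·V = [-0.4950, 0.8280, 0.6650, -0.1800, -0.0400, -0.9970]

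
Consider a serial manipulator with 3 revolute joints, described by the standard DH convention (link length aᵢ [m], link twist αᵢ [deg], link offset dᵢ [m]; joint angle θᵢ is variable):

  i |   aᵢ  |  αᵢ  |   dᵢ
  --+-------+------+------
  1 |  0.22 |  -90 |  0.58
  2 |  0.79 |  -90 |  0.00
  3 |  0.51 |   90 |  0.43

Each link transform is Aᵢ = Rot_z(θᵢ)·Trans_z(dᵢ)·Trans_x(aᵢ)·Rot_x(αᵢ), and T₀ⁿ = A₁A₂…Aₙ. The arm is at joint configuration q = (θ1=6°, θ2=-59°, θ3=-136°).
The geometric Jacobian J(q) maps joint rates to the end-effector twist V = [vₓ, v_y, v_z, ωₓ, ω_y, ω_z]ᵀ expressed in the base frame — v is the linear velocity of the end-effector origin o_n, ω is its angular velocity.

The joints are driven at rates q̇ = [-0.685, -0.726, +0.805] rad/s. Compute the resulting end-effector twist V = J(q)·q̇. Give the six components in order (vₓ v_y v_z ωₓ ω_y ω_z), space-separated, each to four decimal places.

0.3123 -0.2257 0.6703 0.7621 -0.6499 -1.0996

o_n = [0.7651, 0.4366, 0.7212]
J₁: ẑ×o_n = [-0.4366, 0.7651, 0.0000], ω = ẑ
J2: z=[-0.1045, 0.9945, 0.0000] o=[0.2188, 0.0230, 0.5800] → [0.1405, 0.0148, -0.5865, -0.1045, 0.9945, 0.0000]
J3: z=[0.8525, 0.0896, -0.5150] o=[0.6234, 0.0655, 1.2572] → [0.1431, 0.3839, 0.3037, 0.8525, 0.0896, -0.5150]
V = J·q̇ = [0.3123, -0.2257, 0.6703, 0.7621, -0.6499, -1.0996]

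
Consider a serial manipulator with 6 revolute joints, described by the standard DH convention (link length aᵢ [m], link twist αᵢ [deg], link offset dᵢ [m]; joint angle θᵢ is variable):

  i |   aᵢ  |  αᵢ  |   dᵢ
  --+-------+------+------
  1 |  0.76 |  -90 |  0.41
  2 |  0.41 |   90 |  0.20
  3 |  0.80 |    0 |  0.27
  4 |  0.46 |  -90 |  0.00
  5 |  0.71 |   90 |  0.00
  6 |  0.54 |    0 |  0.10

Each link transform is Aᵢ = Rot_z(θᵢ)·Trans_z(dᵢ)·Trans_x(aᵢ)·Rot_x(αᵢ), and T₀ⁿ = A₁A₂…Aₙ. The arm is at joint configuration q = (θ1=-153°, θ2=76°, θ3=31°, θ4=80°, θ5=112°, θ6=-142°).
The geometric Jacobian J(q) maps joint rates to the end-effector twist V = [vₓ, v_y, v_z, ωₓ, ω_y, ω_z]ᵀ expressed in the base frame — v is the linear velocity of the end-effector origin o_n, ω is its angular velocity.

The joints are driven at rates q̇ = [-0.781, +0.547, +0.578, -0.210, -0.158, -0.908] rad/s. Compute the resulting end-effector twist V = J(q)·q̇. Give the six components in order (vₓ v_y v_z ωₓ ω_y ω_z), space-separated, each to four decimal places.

o_n = [-0.3978, -1.4908, -0.8068]
J₁: ẑ×o_n = [1.4908, -0.3978, 0.0000], ω = ẑ
J2: z=[0.4540, -0.8910, 0.0000] o=[-0.6772, -0.3450, 0.4100] → [1.0841, 0.5524, -0.2712, 0.4540, -0.8910, 0.0000]
J3: z=[-0.8645, -0.4405, 0.2419] o=[-0.6747, -0.5683, 0.0122] → [0.5839, -0.6410, 0.9195, -0.8645, -0.4405, 0.2419]
J4: z=[-0.8645, -0.4405, 0.2419] o=[-0.8689, -1.1296, -0.5879] → [0.1838, -0.0753, 0.5197, -0.8645, -0.4405, 0.2419]
J5: z=[0.0385, 0.4218, 0.9058] o=[-0.6384, -1.4942, -0.4279] → [-0.1629, 0.2326, -0.1014, 0.0385, 0.4218, 0.9058]
J6: z=[0.7885, -0.5697, 0.2318] o=[-0.2026, -0.9934, -0.6797] → [0.1877, 0.0550, -0.5033, 0.7885, -0.5697, 0.2318]
V = J·q̇ = [-0.4170, 0.1715, 0.7471, -0.7918, -0.1988, -1.0456]

-0.4170 0.1715 0.7471 -0.7918 -0.1988 -1.0456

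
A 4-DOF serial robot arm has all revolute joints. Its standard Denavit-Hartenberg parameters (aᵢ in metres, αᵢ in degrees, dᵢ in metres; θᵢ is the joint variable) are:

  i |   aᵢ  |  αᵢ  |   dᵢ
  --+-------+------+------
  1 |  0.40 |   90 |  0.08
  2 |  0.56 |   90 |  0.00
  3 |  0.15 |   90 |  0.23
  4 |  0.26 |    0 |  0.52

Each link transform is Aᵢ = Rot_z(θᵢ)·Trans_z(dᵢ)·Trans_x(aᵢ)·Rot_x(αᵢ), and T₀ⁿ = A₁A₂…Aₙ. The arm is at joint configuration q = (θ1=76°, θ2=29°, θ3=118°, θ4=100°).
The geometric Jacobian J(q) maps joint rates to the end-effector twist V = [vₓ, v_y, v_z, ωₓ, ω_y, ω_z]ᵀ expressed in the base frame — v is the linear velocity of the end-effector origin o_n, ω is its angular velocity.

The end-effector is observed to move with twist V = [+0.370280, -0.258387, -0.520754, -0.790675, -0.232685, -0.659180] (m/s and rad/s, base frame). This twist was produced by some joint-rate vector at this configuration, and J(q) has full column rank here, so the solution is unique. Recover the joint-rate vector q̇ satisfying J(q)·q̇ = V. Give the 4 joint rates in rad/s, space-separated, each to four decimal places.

o_n = [0.6857, 1.3584, 0.1251]
J₁: ẑ×o_n = [-1.3584, 0.6857, 0.0000], ω = ẑ
J2: z=[0.9703, -0.2419, 0.0000] o=[0.0968, 0.3881, 0.0800] → [-0.0109, -0.0438, 1.0839, 0.9703, -0.2419, 0.0000]
J3: z=[0.1173, 0.4704, -0.8746] o=[0.2153, 0.8634, 0.3515] → [0.3265, -0.3849, -0.1632, 0.1173, 0.4704, -0.8746]
J4: z=[0.6423, 0.6357, 0.4281] o=[0.3558, 0.8797, 0.1162] → [-0.1992, 0.1355, 0.0978, 0.6423, 0.6357, 0.4281]
q̇ = J⁺·V = [-0.0930, -0.3710, 0.2930, -0.7240]

-0.0930 -0.3710 0.2930 -0.7240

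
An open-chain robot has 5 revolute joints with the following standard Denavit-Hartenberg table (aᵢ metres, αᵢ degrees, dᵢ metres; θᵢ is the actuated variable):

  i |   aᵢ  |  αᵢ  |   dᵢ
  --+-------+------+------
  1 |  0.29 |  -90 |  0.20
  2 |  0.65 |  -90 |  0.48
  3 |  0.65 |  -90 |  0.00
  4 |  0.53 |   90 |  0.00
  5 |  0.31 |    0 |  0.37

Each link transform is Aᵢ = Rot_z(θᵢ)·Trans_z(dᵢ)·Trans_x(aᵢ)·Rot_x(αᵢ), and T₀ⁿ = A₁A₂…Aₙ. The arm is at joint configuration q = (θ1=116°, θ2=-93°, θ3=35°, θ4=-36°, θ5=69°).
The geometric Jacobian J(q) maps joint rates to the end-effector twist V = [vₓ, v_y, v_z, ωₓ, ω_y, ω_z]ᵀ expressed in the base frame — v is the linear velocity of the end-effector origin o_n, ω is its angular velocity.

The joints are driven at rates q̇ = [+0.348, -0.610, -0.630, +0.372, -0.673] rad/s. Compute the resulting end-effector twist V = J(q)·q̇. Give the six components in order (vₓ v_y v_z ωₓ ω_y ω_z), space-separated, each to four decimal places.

-0.1530 -0.8856 1.2416 1.5428 -0.5589 0.3971

o_n = [-0.1221, 0.9408, 1.4968]
J₁: ẑ×o_n = [-0.9408, -0.1221, 0.0000], ω = ẑ
J2: z=[-0.8988, -0.4384, 0.0000] o=[-0.1271, 0.2607, 0.2000] → [-0.5685, 1.1656, -0.6091, -0.8988, -0.4384, 0.0000]
J3: z=[-0.4378, 0.8976, 0.0523] o=[-0.5436, 0.0197, 0.8491] → [0.5331, 0.3056, -0.7816, -0.4378, 0.8976, 0.0523]
J4: z=[0.7231, 0.3861, -0.5728] o=[-0.1963, 0.1580, 1.3808] → [0.4931, -0.1264, 0.5374, 0.7231, 0.3861, -0.5728]
J5: z=[-0.6682, 0.6010, -0.4385] o=[-0.1036, 0.5290, 1.7479] → [0.0297, -0.1596, -0.2641, -0.6682, 0.6010, -0.4385]
V = J·q̇ = [-0.1530, -0.8856, 1.2416, 1.5428, -0.5589, 0.3971]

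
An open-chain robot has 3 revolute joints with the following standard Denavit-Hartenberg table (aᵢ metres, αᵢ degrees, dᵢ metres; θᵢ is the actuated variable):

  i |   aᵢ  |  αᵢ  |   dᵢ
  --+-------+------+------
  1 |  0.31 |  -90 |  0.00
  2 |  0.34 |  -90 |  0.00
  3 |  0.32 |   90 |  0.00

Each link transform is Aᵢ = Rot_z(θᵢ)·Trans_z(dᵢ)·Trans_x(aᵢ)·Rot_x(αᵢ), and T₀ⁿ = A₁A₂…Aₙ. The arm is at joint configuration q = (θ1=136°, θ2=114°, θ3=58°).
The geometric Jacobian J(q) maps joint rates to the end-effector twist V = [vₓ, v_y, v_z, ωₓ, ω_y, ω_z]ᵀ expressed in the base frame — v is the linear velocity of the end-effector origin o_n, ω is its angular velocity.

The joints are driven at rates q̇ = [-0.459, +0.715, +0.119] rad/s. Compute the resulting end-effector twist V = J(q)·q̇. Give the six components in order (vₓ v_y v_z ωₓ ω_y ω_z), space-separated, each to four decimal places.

0.3664 -0.2602 0.1777 -0.4185 -0.5898 -0.4106

o_n = [0.1146, 0.2666, -0.4655]
J₁: ẑ×o_n = [-0.2666, 0.1146, 0.0000], ω = ẑ
J2: z=[-0.6947, -0.7193, 0.0000] o=[-0.2230, 0.2153, 0.0000] → [0.3349, -0.3234, 0.2073, -0.6947, -0.7193, 0.0000]
J3: z=[0.6571, -0.6346, 0.4067] o=[-0.1235, 0.1193, -0.3106] → [0.0384, 0.1987, 0.2479, 0.6571, -0.6346, 0.4067]
V = J·q̇ = [0.3664, -0.2602, 0.1777, -0.4185, -0.5898, -0.4106]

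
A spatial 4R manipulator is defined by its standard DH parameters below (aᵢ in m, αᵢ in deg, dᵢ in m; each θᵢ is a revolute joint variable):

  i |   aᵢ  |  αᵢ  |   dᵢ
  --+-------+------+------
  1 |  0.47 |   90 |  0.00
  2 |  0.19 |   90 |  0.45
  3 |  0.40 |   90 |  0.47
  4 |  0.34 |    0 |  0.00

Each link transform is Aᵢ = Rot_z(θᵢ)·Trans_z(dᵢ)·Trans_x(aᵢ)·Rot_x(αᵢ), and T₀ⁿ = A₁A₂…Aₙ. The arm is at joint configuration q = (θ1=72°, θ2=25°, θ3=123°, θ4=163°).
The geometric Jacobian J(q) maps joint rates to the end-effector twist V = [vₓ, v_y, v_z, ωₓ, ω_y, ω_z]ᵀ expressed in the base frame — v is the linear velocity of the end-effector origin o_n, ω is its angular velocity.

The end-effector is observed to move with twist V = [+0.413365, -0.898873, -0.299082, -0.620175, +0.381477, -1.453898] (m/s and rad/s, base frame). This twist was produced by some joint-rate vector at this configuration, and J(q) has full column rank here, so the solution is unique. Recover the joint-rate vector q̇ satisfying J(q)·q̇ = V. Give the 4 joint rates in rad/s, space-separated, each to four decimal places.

-0.8110 -0.6320 0.6550 -0.1390

o_n = [0.7491, 0.6460, -0.4530]
J₁: ẑ×o_n = [-0.6460, 0.7491, 0.0000], ω = ẑ
J2: z=[0.9511, -0.3090, 0.0000] o=[0.1452, 0.4470, 0.0000] → [0.1400, 0.4308, 0.3759, 0.9511, -0.3090, 0.0000]
J3: z=[0.1306, 0.4019, -0.9063] o=[0.6264, 0.4717, 0.0803] → [-0.0564, -0.0415, -0.0265, 0.1306, 0.4019, -0.9063]
J4: z=[0.7529, 0.5546, 0.3544] o=[0.9458, 0.3692, -0.4377] → [-0.1066, -0.0583, 0.3176, 0.7529, 0.5546, 0.3544]
q̇ = J⁺·V = [-0.8110, -0.6320, 0.6550, -0.1390]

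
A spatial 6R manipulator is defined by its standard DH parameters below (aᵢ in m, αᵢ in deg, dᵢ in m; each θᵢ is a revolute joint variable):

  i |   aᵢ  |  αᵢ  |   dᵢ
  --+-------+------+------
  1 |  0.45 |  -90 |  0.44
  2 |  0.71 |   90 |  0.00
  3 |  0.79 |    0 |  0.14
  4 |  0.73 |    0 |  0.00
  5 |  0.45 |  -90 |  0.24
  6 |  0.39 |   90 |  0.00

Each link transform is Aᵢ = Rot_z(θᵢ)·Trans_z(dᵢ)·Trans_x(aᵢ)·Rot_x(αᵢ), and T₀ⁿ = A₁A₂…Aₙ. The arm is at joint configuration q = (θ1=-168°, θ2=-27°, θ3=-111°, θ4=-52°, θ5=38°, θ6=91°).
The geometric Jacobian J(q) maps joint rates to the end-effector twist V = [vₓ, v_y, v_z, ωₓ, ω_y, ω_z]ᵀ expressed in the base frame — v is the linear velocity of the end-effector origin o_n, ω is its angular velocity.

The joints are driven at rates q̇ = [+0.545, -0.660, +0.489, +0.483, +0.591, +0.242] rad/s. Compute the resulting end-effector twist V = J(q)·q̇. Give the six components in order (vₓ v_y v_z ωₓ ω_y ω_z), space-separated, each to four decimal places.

o_n = [-0.2599, 1.2881, 0.1926]
J₁: ẑ×o_n = [-1.2881, -0.2599, 0.0000], ω = ẑ
J2: z=[0.2079, -0.9781, 0.0000] o=[-0.4402, -0.0936, 0.4400] → [0.2420, 0.0514, 0.4636, 0.2079, -0.9781, 0.0000]
J3: z=[0.4441, 0.0944, 0.8910] o=[-1.0590, -0.2251, 0.7623] → [-1.4021, 0.9650, 0.5965, 0.4441, 0.0944, 0.8910]
J4: z=[0.4441, 0.0944, 0.8910] o=[-0.9034, 0.5620, 0.7585] → [-0.7004, 0.8247, 0.2617, 0.4441, 0.0944, 0.8910]
J5: z=[0.4441, 0.0944, 0.8910] o=[-0.3393, 0.9001, 0.4416] → [-0.3693, 0.1814, 0.1648, 0.4441, 0.0944, 0.8910]
J6: z=[-0.8332, 0.4093, 0.3719] o=[-0.0845, 1.3311, 0.5383] → [-0.1255, -0.3532, 0.1076, -0.8332, 0.4093, 0.3719]
V = J·q̇ = [-2.1342, 0.7164, 0.2356, 0.3552, 0.8922, 2.0276]

-2.1342 0.7164 0.2356 0.3552 0.8922 2.0276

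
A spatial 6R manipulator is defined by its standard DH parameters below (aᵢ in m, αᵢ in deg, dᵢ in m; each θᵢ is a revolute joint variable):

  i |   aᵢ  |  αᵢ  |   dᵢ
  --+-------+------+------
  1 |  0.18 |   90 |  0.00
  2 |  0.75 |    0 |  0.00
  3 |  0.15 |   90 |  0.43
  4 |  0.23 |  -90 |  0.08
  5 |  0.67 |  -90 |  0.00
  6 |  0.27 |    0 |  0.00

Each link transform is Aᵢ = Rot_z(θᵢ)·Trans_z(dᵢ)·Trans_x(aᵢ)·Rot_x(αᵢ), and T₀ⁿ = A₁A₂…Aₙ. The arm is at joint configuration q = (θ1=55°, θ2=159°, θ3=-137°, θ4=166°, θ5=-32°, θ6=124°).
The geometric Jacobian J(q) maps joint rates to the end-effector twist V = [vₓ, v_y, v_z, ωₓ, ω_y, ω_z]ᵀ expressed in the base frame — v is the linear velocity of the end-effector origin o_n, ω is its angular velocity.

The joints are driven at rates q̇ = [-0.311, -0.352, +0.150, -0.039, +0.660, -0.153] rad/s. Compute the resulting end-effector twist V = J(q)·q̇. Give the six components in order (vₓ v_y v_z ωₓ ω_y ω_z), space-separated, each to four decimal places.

-0.4288 -0.3466 0.4868 -0.7297 0.4608 -0.4255

o_n = [0.2036, -1.1202, -0.2275]
J₁: ẑ×o_n = [1.1202, 0.2036, -0.0000], ω = ẑ
J2: z=[0.8192, -0.5736, 0.0000] o=[0.1032, 0.1474, 0.0000] → [0.1305, 0.1864, -0.9808, 0.8192, -0.5736, 0.0000]
J3: z=[0.8192, -0.5736, 0.0000] o=[-0.2984, -0.4261, 0.2688] → [0.2847, 0.4065, -0.2806, 0.8192, -0.5736, 0.0000]
J4: z=[0.2149, 0.3069, -0.9272] o=[0.1336, -0.5588, 0.3250] → [-0.6900, 0.0538, -0.1421, 0.2149, 0.3069, -0.9272]
J5: z=[-0.9235, 0.3728, -0.0906] o=[0.0777, -0.7357, 0.1672] → [-0.1820, -0.3759, 0.3081, -0.9235, 0.3728, -0.0906]
J6: z=[-0.3506, -0.7243, 0.5937] o=[-0.0266, -1.1243, -0.3685] → [-0.1046, 0.1861, 0.1653, -0.3506, -0.7243, 0.5937]
V = J·q̇ = [-0.4288, -0.3466, 0.4868, -0.7297, 0.4608, -0.4255]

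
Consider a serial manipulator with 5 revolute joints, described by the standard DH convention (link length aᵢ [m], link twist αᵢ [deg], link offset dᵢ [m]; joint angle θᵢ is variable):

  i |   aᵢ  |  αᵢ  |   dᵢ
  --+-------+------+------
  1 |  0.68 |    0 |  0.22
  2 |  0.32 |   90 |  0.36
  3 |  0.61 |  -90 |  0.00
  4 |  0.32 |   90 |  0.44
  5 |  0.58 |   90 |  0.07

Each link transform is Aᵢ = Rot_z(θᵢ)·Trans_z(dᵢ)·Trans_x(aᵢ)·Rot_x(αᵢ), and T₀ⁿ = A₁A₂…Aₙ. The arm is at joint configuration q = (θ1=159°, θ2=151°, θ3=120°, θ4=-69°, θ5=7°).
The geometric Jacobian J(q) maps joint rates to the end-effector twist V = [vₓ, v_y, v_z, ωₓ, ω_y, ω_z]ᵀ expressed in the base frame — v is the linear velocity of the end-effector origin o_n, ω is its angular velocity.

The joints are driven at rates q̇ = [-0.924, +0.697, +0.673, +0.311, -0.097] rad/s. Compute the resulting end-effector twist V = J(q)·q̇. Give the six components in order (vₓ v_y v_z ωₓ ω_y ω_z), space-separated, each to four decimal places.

o_n = [-1.6514, 0.1153, 1.0743]
J₁: ẑ×o_n = [-0.1153, -1.6514, 0.0000], ω = ẑ
J2: z=[0.0000, 0.0000, 1.0000] o=[-0.6348, 0.2437, 0.2200] → [0.1284, -1.0166, 0.0000, 0.0000, 0.0000, 1.0000]
J3: z=[-0.7660, -0.6428, 0.0000] o=[-0.4291, -0.0014, 0.5800] → [-0.3177, 0.3787, -0.8751, -0.7660, -0.6428, 0.0000]
J4: z=[-0.5567, 0.6634, -0.5000] o=[-0.6252, 0.2322, 1.1083] → [-0.0810, 0.4942, 0.7459, -0.5567, 0.6634, -0.5000]
J5: z=[0.0255, -0.5879, -0.8085] o=[-1.1358, 0.3760, 0.9876] → [-0.2618, 0.4146, -0.3098, 0.0255, -0.5879, -0.8085]
V = J·q̇ = [-0.0176, 1.1857, -0.3269, -0.6911, -0.1692, -0.3041]

-0.0176 1.1857 -0.3269 -0.6911 -0.1692 -0.3041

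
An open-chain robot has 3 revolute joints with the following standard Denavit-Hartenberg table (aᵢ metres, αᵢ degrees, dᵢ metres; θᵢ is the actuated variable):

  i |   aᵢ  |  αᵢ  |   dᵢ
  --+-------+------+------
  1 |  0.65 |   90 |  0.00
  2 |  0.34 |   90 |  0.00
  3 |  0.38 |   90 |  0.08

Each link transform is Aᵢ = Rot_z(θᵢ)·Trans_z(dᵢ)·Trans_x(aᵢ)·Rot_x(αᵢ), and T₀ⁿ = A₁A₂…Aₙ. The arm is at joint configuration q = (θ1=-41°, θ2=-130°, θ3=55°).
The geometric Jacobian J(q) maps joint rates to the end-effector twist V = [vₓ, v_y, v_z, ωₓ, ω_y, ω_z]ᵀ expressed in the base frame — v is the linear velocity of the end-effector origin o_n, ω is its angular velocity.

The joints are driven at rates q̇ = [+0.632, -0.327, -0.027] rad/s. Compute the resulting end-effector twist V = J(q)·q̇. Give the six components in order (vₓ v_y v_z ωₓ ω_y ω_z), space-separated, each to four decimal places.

o_n = [-0.0306, -0.3859, -0.3760]
J₁: ẑ×o_n = [0.3859, -0.0306, 0.0000], ω = ẑ
J2: z=[-0.6561, -0.7547, 0.0000] o=[0.4906, -0.4264, 0.0000] → [0.2838, -0.2467, -0.4199, -0.6561, -0.7547, 0.0000]
J3: z=[-0.5781, 0.5026, 0.6428] o=[0.3256, -0.2831, -0.2605] → [0.0080, -0.2958, 0.2385, -0.5781, 0.5026, 0.6428]
V = J·q̇ = [0.1509, 0.0693, 0.1309, 0.2301, 0.2332, 0.6146]

0.1509 0.0693 0.1309 0.2301 0.2332 0.6146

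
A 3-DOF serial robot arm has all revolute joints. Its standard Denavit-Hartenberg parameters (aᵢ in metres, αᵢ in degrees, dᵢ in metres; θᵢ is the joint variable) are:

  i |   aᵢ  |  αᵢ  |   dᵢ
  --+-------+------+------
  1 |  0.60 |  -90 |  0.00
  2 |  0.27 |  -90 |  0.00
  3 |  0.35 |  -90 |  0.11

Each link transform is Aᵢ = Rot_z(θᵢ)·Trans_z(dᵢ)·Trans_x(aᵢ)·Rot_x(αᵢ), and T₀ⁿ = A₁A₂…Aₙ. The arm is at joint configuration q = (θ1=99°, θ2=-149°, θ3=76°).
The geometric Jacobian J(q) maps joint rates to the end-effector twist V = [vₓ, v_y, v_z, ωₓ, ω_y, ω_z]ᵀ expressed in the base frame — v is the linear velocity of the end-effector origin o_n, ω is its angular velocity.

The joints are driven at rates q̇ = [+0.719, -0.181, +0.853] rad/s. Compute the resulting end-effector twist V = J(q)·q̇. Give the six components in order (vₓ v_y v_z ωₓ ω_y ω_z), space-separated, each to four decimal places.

o_n = [0.2803, 0.4014, 0.2770]
J₁: ẑ×o_n = [-0.4014, 0.2803, 0.0000], ω = ẑ
J2: z=[-0.9877, -0.1564, 0.0000] o=[-0.0939, 0.5926, 0.0000] → [-0.0433, 0.2735, 0.2474, -0.9877, -0.1564, 0.0000]
J3: z=[-0.0806, 0.5087, 0.8572] o=[-0.0577, 0.3640, 0.1391] → [0.0381, 0.3008, -0.1749, -0.0806, 0.5087, 0.8572]
V = J·q̇ = [-0.2483, 0.4085, -0.1940, 0.1100, 0.4622, 1.4502]

-0.2483 0.4085 -0.1940 0.1100 0.4622 1.4502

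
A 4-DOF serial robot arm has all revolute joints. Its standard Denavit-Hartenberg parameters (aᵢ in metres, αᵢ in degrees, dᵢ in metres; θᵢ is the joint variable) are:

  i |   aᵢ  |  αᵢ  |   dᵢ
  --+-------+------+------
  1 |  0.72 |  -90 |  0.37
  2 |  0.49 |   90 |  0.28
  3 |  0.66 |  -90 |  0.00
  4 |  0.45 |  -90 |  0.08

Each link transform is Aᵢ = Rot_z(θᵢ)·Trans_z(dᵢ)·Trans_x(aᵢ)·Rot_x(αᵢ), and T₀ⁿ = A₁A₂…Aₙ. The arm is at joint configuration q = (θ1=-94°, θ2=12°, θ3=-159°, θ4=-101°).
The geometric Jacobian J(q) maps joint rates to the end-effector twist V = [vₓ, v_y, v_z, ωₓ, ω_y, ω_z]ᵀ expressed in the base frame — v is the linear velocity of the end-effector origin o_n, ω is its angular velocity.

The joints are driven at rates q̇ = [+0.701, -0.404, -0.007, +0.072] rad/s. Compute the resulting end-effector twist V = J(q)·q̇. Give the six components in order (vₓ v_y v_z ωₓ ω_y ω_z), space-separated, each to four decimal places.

0.5624 0.1666 0.0429 -0.4717 0.0091 0.6888

o_n = [-0.0559, -0.7929, 0.8057]
J₁: ẑ×o_n = [0.7929, -0.0559, 0.0000], ω = ẑ
J2: z=[0.9976, -0.0698, 0.0000] o=[-0.0502, -0.7182, 0.3700] → [-0.0304, -0.4346, -0.0749, 0.9976, -0.0698, 0.0000]
J3: z=[-0.0145, -0.2074, 0.9781] o=[0.1957, -1.2159, 0.2681] → [-0.5252, -0.2383, -0.0583, -0.0145, -0.2074, 0.9781]
J4: z=[-0.9558, -0.2846, -0.0745] o=[0.0018, -0.5982, 0.3962] → [-0.1310, 0.3956, 0.1697, -0.9558, -0.2846, -0.0745]
V = J·q̇ = [0.5624, 0.1666, 0.0429, -0.4717, 0.0091, 0.6888]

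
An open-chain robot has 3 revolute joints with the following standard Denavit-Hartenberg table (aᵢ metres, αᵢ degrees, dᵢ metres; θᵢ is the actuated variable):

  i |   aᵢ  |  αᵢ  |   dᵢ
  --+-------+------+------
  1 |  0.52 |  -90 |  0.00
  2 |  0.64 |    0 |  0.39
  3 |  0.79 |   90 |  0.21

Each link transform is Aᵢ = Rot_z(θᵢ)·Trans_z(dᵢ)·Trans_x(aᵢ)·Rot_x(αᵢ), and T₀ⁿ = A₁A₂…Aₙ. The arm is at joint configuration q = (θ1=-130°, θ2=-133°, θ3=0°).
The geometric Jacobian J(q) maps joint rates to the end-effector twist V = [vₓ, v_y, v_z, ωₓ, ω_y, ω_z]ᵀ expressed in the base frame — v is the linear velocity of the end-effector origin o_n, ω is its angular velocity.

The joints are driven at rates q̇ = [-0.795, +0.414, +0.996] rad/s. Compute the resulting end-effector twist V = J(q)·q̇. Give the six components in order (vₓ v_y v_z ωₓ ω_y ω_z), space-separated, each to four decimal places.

-0.6776 -1.3706 0.9404 1.0801 -0.9063 -0.7950

o_n = [0.7523, -0.0369, 1.0458]
J₁: ẑ×o_n = [0.0369, 0.7523, -0.0000], ω = ẑ
J2: z=[0.7660, -0.6428, 0.0000] o=[-0.3342, -0.3983, 0.0000] → [-0.6723, -0.8012, 0.9753, 0.7660, -0.6428, 0.0000]
J3: z=[0.7660, -0.6428, 0.0000] o=[0.2451, -0.3147, 0.4681] → [-0.3714, -0.4426, 0.5388, 0.7660, -0.6428, 0.0000]
V = J·q̇ = [-0.6776, -1.3706, 0.9404, 1.0801, -0.9063, -0.7950]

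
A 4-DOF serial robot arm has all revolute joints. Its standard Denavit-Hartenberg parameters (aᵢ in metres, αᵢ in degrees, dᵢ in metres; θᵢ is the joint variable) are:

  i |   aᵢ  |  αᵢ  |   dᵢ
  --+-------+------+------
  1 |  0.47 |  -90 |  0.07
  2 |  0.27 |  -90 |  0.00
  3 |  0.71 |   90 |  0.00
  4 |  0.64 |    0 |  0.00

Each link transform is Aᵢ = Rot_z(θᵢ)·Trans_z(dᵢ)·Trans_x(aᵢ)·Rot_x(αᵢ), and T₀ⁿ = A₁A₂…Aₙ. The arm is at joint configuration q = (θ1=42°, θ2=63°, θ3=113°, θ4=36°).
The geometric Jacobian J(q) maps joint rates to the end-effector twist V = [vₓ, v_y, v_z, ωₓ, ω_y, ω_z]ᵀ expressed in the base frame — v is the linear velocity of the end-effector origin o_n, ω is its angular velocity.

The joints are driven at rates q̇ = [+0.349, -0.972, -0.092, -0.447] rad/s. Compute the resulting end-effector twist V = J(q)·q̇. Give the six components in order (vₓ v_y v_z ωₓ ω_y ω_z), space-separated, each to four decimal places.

o_n = [0.7857, -0.8134, 0.0861]
J₁: ẑ×o_n = [0.8134, 0.7857, -0.0000], ω = ẑ
J2: z=[-0.6691, 0.7431, 0.0000] o=[0.3493, 0.3145, 0.0700] → [0.0120, 0.0108, 0.4304, -0.6691, 0.7431, 0.0000]
J3: z=[-0.6621, -0.5962, -0.4540] o=[0.4404, 0.3965, -0.1706] → [-0.7023, 0.0132, 1.0070, -0.6621, -0.5962, -0.4540]
J4: z=[0.5720, -0.0107, -0.8202] o=[0.7841, -0.1735, 0.0766] → [-0.5250, -0.0067, -0.3660, 0.5720, -0.0107, -0.8202]
V = J·q̇ = [0.5715, 0.2655, -0.3474, 0.4556, -0.6627, 0.7574]

0.5715 0.2655 -0.3474 0.4556 -0.6627 0.7574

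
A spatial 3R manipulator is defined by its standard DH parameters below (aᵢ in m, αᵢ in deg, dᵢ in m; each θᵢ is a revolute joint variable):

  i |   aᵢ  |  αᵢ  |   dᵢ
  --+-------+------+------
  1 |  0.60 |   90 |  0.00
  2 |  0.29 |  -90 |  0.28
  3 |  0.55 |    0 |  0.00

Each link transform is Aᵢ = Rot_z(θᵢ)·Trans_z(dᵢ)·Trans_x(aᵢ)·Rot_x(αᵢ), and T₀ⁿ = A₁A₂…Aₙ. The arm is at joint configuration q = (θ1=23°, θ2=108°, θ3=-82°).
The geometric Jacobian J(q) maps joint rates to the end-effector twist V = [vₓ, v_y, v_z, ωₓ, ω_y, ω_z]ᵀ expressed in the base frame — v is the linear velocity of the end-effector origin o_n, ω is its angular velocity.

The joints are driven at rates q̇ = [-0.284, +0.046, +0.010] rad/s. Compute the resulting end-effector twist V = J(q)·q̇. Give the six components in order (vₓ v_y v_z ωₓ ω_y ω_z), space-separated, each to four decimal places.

o_n = [0.7703, -0.5689, 0.3486]
J₁: ẑ×o_n = [0.5689, 0.7703, -0.0000], ω = ẑ
J2: z=[0.3907, -0.9205, 0.0000] o=[0.5523, 0.2344, 0.0000] → [-0.3209, -0.1362, -0.1133, 0.3907, -0.9205, 0.0000]
J3: z=[-0.8755, -0.3716, -0.3090] o=[0.5792, -0.0583, 0.2758] → [-0.1848, 0.0047, 0.5180, -0.8755, -0.3716, -0.3090]
V = J·q̇ = [-0.1782, -0.2250, -0.0000, 0.0092, -0.0461, -0.2871]

-0.1782 -0.2250 -0.0000 0.0092 -0.0461 -0.2871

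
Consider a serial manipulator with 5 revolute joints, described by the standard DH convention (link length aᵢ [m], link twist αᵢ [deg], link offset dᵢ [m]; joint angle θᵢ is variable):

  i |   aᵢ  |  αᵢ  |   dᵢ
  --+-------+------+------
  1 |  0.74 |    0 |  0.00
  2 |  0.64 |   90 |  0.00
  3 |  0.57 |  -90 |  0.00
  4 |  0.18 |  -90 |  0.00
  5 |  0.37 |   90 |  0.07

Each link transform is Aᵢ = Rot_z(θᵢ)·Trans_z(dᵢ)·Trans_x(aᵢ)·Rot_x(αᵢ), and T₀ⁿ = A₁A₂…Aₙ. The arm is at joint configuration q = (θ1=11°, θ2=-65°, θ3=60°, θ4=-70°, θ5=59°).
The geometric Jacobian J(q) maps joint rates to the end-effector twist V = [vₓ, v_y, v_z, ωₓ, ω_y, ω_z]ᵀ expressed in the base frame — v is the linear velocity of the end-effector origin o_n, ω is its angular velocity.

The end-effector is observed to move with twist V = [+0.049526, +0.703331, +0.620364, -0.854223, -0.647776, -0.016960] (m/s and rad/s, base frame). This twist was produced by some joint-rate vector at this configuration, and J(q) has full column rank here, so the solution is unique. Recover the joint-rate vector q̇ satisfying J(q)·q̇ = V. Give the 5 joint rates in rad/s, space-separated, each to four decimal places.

o_n = [1.2258, -1.0978, 0.5018]
J₁: ẑ×o_n = [1.0978, 1.2258, -0.0000], ω = ẑ
J2: z=[0.0000, 0.0000, 1.0000] o=[0.7264, 0.1412, 0.0000] → [1.2390, 0.4994, -0.0000, 0.0000, 0.0000, 1.0000]
J3: z=[-0.8090, -0.5878, 0.0000] o=[1.1026, -0.3766, 0.0000] → [-0.2949, 0.4060, 0.6559, -0.8090, -0.5878, 0.0000]
J4: z=[-0.5090, 0.7006, 0.5000] o=[1.2701, -0.6071, 0.4936] → [0.2511, -0.0180, 0.2808, -0.5090, 0.7006, 0.5000]
J5: z=[0.5529, -0.1791, 0.8138] o=[1.1514, -0.7315, 0.5470] → [0.3062, 0.0855, -0.1892, 0.5529, -0.1791, 0.8138]
q̇ = J⁺·V = [0.1900, 0.2430, 0.9340, -0.2440, -0.4030]

0.1900 0.2430 0.9340 -0.2440 -0.4030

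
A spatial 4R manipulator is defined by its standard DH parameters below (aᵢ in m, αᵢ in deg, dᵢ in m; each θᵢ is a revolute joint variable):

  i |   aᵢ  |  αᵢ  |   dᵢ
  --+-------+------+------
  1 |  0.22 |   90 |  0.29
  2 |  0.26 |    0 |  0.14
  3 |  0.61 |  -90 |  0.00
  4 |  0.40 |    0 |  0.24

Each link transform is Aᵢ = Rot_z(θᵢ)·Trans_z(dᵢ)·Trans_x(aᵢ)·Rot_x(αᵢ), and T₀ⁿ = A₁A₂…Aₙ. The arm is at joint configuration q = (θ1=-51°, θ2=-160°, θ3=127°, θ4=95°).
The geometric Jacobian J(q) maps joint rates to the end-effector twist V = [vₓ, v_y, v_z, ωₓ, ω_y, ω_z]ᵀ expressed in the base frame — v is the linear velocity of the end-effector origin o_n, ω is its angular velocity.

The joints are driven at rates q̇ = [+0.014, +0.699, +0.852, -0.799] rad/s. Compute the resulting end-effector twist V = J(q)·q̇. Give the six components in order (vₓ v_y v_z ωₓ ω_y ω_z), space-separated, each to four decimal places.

0.3422 -0.3652 0.6067 -1.4792 -0.6379 -0.6561

o_n = [0.5714, -0.2949, 0.0891]
J₁: ẑ×o_n = [0.2949, 0.5714, -0.0000], ω = ẑ
J2: z=[-0.7771, -0.6293, 0.0000] o=[0.1385, -0.1710, 0.2900] → [0.1264, -0.1561, 0.3687, -0.7771, -0.6293, 0.0000]
J3: z=[-0.7771, -0.6293, 0.0000] o=[-0.1241, -0.0692, 0.2011] → [0.0705, -0.0870, 0.6131, -0.7771, -0.6293, 0.0000]
J4: z=[0.3428, -0.4233, 0.8387] o=[0.1978, -0.4668, -0.1312] → [-0.2374, 0.2378, 0.2170, 0.3428, -0.4233, 0.8387]
V = J·q̇ = [0.3422, -0.3652, 0.6067, -1.4792, -0.6379, -0.6561]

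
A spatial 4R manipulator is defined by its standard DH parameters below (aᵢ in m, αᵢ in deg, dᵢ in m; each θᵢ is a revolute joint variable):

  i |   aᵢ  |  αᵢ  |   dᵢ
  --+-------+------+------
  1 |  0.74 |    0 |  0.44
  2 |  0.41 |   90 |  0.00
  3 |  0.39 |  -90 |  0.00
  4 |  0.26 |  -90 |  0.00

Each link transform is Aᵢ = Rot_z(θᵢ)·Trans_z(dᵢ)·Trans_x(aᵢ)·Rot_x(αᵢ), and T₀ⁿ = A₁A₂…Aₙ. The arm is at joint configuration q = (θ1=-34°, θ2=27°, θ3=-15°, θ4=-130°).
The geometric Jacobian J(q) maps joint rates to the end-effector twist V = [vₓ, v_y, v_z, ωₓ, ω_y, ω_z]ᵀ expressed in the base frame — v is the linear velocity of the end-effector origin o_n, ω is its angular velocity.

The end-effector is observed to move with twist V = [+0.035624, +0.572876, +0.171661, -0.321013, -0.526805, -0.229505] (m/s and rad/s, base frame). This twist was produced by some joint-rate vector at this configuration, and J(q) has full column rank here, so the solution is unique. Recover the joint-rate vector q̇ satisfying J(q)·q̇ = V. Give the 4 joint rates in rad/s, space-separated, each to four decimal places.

-0.0630 0.7830 0.5620 -0.9830

o_n = [1.2098, -0.6877, 0.3823]
J₁: ẑ×o_n = [0.6877, 1.2098, -0.0000], ω = ẑ
J2: z=[0.0000, 0.0000, 1.0000] o=[0.6135, -0.4138, 0.4400] → [0.2739, 0.5963, -0.0000, 0.0000, 0.0000, 1.0000]
J3: z=[-0.1219, -0.9925, 0.0000] o=[1.0204, -0.4638, 0.4400] → [0.0573, -0.0070, 0.2153, -0.1219, -0.9925, 0.0000]
J4: z=[0.2569, -0.0315, 0.9659] o=[1.3943, -0.5097, 0.3391] → [0.1706, -0.1893, -0.0515, 0.2569, -0.0315, 0.9659]
q̇ = J⁺·V = [-0.0630, 0.7830, 0.5620, -0.9830]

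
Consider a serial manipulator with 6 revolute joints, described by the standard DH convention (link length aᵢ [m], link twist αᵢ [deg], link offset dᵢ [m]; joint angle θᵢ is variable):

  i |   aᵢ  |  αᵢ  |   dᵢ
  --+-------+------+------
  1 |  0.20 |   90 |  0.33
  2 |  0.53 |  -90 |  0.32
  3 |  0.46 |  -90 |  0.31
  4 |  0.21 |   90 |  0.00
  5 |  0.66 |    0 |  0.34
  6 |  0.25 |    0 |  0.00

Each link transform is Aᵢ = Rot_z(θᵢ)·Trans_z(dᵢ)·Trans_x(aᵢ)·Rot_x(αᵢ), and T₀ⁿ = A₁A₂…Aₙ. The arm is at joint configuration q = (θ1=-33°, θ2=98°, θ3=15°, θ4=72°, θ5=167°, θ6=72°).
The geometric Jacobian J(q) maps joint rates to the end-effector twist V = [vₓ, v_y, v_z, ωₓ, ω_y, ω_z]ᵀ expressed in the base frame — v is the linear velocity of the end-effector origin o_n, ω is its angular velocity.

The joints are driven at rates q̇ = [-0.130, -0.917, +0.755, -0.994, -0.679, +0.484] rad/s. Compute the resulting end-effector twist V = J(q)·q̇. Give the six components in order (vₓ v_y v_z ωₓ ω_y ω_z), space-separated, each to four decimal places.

1.2225 0.2322 0.2149 -0.6357 0.3042 -0.1493

o_n = [-0.8763, 0.2999, 1.3228]
J₁: ẑ×o_n = [-0.2999, -0.8763, 0.0000], ω = ẑ
J2: z=[-0.5446, -0.8387, 0.0000] o=[0.1677, -0.1089, 0.3300] → [-0.8326, 0.5407, -1.0983, -0.5446, -0.8387, 0.0000]
J3: z=[-0.8305, 0.5393, -0.1392] o=[-0.0684, -0.3371, 0.8548] → [0.3410, 0.5011, -0.0933, -0.8305, 0.5393, -0.1392]
J4: z=[0.5563, 0.7905, -0.2563] o=[-0.3129, -0.0364, 1.2517] → [0.1424, 0.1048, 0.6325, 0.5563, 0.7905, -0.2563]
J5: z=[-0.2298, 0.4427, 0.8667] o=[-0.1452, -0.1253, 1.3416] → [-0.3768, -0.6380, 0.2260, -0.2298, 0.4427, 0.8667]
J6: z=[-0.2298, 0.4427, 0.8667] o=[-0.6543, 0.4148, 1.3230] → [0.0995, -0.1925, 0.1247, -0.2298, 0.4427, 0.8667]
V = J·q̇ = [1.2225, 0.2322, 0.2149, -0.6357, 0.3042, -0.1493]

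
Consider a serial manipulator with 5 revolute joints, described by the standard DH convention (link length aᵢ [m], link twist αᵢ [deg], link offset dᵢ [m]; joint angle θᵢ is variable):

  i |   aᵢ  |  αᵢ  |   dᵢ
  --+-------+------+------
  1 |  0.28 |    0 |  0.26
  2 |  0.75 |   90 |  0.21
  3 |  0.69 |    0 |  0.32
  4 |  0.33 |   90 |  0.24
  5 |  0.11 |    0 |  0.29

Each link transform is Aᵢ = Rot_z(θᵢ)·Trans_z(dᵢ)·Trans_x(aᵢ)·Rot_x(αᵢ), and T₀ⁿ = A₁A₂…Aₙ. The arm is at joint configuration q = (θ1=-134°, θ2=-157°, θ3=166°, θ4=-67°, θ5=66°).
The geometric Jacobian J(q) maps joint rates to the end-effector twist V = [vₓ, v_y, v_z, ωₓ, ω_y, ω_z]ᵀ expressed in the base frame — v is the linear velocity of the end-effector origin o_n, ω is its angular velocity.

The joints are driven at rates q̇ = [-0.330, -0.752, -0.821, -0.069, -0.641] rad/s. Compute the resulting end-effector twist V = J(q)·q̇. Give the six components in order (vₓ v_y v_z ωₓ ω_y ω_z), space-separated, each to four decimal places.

o_n = [0.5326, -0.1503, 1.0524]
J₁: ẑ×o_n = [0.1503, 0.5326, -0.0000], ω = ẑ
J2: z=[0.0000, 0.0000, 1.0000] o=[-0.1945, -0.2014, 0.2600] → [-0.0511, 0.7271, 0.0000, 0.0000, 0.0000, 1.0000]
J3: z=[0.9336, -0.3584, 0.0000] o=[0.0743, 0.4988, 0.4700] → [-0.2087, -0.5437, -0.4417, 0.9336, -0.3584, 0.0000]
J4: z=[0.9336, -0.3584, 0.0000] o=[0.1331, -0.2409, 0.6369] → [-0.1489, -0.3879, 0.2278, 0.9336, -0.3584, 0.0000]
J5: z=[0.3540, 0.9221, 0.1564] o=[0.3386, -0.3751, 0.9629] → [0.0474, -0.0014, -0.0993, 0.3540, 0.9221, 0.1564]
V = J·q̇ = [0.1401, -0.2485, 0.4105, -1.0578, -0.2721, -1.1823]

0.1401 -0.2485 0.4105 -1.0578 -0.2721 -1.1823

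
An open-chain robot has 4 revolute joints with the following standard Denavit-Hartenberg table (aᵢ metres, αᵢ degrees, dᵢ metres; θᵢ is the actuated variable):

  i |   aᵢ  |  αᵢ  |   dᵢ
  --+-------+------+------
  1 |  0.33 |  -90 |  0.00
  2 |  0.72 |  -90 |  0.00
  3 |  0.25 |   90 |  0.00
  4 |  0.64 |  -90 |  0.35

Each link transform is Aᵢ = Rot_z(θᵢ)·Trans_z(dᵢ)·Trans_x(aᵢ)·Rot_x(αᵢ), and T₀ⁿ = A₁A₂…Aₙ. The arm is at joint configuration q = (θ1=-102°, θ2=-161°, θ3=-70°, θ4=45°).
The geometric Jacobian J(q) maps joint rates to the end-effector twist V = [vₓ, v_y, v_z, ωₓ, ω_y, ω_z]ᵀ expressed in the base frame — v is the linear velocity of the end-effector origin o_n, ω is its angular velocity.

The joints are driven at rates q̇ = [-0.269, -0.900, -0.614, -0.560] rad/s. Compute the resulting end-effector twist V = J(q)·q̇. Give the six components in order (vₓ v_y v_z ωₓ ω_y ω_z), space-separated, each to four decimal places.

0.2262 0.0256 -0.7720 -0.9227 0.9092 -0.6782

o_n = [0.7877, -0.0451, 0.6335]
J₁: ẑ×o_n = [0.0451, 0.7877, -0.0000], ω = ẑ
J2: z=[0.9781, -0.2079, 0.0000] o=[-0.0686, -0.3228, 0.0000] → [-0.1317, -0.6196, 0.4497, 0.9781, -0.2079, 0.0000]
J3: z=[-0.0677, -0.3185, 0.9455] o=[0.0729, 0.3431, 0.2344] → [0.2400, 0.7029, 0.2539, -0.0677, -0.3185, 0.9455]
J4: z=[0.1498, -0.9402, -0.3059] o=[0.3195, 0.3733, 0.2622] → [-0.4770, -0.1988, 0.3775, 0.1498, -0.9402, -0.3059]
V = J·q̇ = [0.2262, 0.0256, -0.7720, -0.9227, 0.9092, -0.6782]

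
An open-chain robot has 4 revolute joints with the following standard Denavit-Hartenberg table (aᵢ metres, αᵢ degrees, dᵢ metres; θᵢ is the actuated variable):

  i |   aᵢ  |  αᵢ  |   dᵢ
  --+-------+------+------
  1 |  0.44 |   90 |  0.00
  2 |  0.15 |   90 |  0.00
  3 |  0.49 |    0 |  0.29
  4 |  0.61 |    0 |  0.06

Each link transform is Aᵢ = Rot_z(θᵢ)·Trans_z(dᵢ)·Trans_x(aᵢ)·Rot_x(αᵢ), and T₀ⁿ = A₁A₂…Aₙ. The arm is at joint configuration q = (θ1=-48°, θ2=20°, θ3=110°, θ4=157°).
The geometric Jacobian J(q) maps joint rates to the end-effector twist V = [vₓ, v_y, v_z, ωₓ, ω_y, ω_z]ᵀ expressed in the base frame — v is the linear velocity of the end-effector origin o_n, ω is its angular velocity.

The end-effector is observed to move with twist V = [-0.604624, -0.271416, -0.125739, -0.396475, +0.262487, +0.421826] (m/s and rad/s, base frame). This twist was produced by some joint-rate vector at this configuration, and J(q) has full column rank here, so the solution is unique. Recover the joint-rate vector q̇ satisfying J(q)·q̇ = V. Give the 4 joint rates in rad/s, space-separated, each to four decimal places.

o_n = [0.4539, -0.2819, -0.3458]
J₁: ẑ×o_n = [0.2819, 0.4539, -0.0000], ω = ẑ
J2: z=[-0.7431, -0.6691, 0.0000] o=[0.2944, -0.3270, 0.0000] → [0.2314, -0.2570, 0.0732, -0.7431, -0.6691, 0.0000]
J3: z=[0.2289, -0.2542, -0.9397] o=[0.3887, -0.4317, 0.0513] → [0.2418, 0.0296, 0.0509, 0.2289, -0.2542, -0.9397]
J4: z=[0.2289, -0.2542, -0.9397] o=[0.0075, -0.6965, -0.2785] → [0.4068, -0.4040, 0.2083, 0.2289, -0.2542, -0.9397]
q̇ = J⁺·V = [-0.8430, 0.1190, -0.9270, -0.4190]

-0.8430 0.1190 -0.9270 -0.4190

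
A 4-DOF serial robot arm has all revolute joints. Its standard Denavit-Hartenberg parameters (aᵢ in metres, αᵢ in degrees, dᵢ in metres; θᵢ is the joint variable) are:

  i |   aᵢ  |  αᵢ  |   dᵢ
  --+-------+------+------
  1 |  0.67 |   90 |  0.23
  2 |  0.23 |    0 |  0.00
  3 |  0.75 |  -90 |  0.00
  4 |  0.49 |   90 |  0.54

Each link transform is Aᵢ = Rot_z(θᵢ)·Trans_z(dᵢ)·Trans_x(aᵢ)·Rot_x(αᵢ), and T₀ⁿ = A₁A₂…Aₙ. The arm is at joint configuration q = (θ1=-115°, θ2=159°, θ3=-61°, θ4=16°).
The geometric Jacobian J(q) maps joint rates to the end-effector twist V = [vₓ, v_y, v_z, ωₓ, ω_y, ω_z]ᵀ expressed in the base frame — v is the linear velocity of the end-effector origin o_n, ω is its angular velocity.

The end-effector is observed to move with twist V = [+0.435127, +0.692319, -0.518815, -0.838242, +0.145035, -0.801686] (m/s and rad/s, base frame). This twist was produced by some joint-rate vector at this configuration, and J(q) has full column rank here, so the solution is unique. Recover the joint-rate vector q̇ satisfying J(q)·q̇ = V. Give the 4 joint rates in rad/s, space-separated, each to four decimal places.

o_n = [0.2278, 0.1690, 1.4464]
J₁: ẑ×o_n = [-0.1690, 0.2278, 0.0000], ω = ẑ
J2: z=[-0.9063, 0.4226, 0.0000] o=[-0.2832, -0.6072, 0.2300] → [0.5141, 1.1024, -0.9194, -0.9063, 0.4226, 0.0000]
J3: z=[-0.9063, 0.4226, 0.0000] o=[-0.1924, -0.4126, 0.3124] → [0.4792, 1.0277, -0.7047, -0.9063, 0.4226, 0.0000]
J4: z=[0.4185, 0.8975, -0.1392] o=[-0.1483, -0.3180, 1.0551] → [0.4189, -0.2161, -0.1337, 0.4185, 0.8975, -0.1392]
q̇ = J⁺·V = [-0.8330, -0.1380, 0.9590, -0.2250]

-0.8330 -0.1380 0.9590 -0.2250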